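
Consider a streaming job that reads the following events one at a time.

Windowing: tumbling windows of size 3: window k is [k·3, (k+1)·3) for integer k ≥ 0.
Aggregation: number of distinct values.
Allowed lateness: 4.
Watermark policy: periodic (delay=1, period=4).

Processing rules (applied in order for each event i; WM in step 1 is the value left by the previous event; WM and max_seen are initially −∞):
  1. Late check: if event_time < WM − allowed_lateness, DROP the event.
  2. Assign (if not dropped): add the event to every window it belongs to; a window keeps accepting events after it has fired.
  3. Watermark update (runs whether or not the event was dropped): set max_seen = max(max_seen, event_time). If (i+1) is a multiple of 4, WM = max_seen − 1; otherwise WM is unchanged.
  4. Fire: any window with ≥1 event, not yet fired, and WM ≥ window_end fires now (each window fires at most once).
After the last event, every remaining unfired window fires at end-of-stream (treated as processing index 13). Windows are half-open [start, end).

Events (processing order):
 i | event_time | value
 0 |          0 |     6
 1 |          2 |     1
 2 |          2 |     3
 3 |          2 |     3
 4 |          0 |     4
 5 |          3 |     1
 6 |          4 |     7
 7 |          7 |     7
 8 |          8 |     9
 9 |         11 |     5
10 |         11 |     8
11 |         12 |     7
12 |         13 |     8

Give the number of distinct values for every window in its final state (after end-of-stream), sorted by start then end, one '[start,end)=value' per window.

i=0 t=0 v=6: → [0,3); WM=−∞
i=1 t=2 v=1: → [0,3); WM=−∞
i=2 t=2 v=3: → [0,3); WM=−∞
i=3 t=2 v=3: → [0,3); WM=1
i=4 t=0 v=4: → [0,3); WM=1
i=5 t=3 v=1: → [3,6); WM=1
i=6 t=4 v=7: → [3,6); WM=1
i=7 t=7 v=7: → [6,9); WM=6; [0,3) fires=4 [3,6) fires=2
i=8 t=8 v=9: → [6,9); WM=6
i=9 t=11 v=5: → [9,12); WM=6
i=10 t=11 v=8: → [9,12); WM=6
i=11 t=12 v=7: → [12,15); WM=11; [6,9) fires=2
i=12 t=13 v=8: → [12,15); WM=11

[0,3)=4 [3,6)=2 [6,9)=2 [9,12)=2 [12,15)=2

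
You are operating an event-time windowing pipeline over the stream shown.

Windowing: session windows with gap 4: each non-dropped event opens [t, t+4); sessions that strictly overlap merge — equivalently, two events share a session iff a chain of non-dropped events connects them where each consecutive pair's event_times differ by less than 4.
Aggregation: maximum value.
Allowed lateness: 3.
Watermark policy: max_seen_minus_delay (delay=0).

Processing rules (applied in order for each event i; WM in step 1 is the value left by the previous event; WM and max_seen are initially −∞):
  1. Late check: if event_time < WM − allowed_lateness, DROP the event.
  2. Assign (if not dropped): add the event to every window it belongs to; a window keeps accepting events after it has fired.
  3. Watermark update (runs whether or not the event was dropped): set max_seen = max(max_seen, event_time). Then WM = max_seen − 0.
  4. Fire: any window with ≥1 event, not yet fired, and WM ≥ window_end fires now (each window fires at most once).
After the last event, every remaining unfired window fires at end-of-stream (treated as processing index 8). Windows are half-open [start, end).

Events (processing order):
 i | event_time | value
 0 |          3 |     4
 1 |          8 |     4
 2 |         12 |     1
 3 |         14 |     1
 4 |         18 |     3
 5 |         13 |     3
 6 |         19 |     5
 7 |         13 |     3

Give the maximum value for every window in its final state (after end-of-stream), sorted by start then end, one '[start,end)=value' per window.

i=0 t=3 v=4: → [3,7); WM=3
i=1 t=8 v=4: → [8,12); WM=8
i=2 t=12 v=1: → [12,16); WM=12
i=3 t=14 v=1: → [12,18); WM=14
i=4 t=18 v=3: → [18,22); WM=18
i=5 t=13 v=3: DROP (t<18-3); WM=18
i=6 t=19 v=5: → [18,23); WM=19
i=7 t=13 v=3: DROP (t<19-3); WM=19

[3,7)=4 [8,12)=4 [12,18)=1 [18,23)=5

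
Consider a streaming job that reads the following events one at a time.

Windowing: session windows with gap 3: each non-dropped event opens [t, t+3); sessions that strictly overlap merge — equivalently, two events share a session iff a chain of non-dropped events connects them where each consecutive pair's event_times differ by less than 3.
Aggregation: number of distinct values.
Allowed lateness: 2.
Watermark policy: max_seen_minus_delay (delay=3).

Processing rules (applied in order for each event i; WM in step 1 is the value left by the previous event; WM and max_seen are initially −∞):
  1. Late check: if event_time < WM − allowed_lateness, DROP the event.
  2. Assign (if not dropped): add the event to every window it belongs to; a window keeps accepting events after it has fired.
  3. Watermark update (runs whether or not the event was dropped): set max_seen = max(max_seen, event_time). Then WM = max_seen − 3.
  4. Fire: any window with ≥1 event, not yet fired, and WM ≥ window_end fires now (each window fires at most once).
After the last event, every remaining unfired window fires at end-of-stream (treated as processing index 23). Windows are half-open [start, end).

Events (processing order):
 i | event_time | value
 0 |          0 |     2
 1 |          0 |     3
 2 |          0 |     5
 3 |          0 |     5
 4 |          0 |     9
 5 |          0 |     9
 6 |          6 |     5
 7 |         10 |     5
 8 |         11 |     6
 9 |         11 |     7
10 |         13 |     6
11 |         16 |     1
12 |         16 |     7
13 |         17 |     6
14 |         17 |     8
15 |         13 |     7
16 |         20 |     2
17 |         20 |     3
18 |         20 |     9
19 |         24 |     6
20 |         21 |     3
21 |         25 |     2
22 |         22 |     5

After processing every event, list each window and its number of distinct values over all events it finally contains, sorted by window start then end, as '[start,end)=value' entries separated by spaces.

[0,3)=4 [6,9)=1 [10,16)=3 [16,20)=4 [20,28)=5

i=0 t=0 v=2: → [0,3); WM=-3
i=1 t=0 v=3: → [0,3); WM=-3
i=2 t=0 v=5: → [0,3); WM=-3
i=3 t=0 v=5: → [0,3); WM=-3
i=4 t=0 v=9: → [0,3); WM=-3
i=5 t=0 v=9: → [0,3); WM=-3
i=6 t=6 v=5: → [6,9); WM=3
i=7 t=10 v=5: → [10,13); WM=7
i=8 t=11 v=6: → [10,14); WM=8
i=9 t=11 v=7: → [10,14); WM=8
i=10 t=13 v=6: → [10,16); WM=10
i=11 t=16 v=1: → [16,19); WM=13
i=12 t=16 v=7: → [16,19); WM=13
i=13 t=17 v=6: → [16,20); WM=14
i=14 t=17 v=8: → [16,20); WM=14
i=15 t=13 v=7: → [10,16); WM=14
i=16 t=20 v=2: → [20,23); WM=17
i=17 t=20 v=3: → [20,23); WM=17
i=18 t=20 v=9: → [20,23); WM=17
i=19 t=24 v=6: → [24,27); WM=21
i=20 t=21 v=3: → [20,24); WM=21
i=21 t=25 v=2: → [24,28); WM=22
i=22 t=22 v=5: → [20,28); WM=22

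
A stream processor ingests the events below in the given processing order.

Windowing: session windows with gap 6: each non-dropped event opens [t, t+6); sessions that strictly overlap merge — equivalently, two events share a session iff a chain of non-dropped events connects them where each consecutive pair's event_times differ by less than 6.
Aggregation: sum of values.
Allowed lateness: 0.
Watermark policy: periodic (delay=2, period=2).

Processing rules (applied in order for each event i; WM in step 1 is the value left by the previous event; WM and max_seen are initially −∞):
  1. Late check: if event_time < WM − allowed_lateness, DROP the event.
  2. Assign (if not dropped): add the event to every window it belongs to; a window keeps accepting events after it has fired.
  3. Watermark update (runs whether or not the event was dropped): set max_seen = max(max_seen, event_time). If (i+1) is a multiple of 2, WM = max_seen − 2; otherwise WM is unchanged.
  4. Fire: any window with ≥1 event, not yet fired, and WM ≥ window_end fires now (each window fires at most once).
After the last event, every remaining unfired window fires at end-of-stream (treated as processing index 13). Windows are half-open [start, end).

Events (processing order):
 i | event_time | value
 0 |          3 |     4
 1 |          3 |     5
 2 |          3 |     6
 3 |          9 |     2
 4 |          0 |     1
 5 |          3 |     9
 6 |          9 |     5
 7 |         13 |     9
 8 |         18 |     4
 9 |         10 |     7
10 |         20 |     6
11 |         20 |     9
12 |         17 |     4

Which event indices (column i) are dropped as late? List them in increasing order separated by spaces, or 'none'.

4 5 9 12

i=0 t=3 v=4: → [3,9); WM=−∞
i=1 t=3 v=5: → [3,9); WM=1
i=2 t=3 v=6: → [3,9); WM=1
i=3 t=9 v=2: → [9,15); WM=7
i=4 t=0 v=1: DROP (t<7-0); WM=7
i=5 t=3 v=9: DROP (t<7-0); WM=7
i=6 t=9 v=5: → [9,15); WM=7
i=7 t=13 v=9: → [9,19); WM=11
i=8 t=18 v=4: → [9,24); WM=11
i=9 t=10 v=7: DROP (t<11-0); WM=16
i=10 t=20 v=6: → [9,26); WM=16
i=11 t=20 v=9: → [9,26); WM=18
i=12 t=17 v=4: DROP (t<18-0); WM=18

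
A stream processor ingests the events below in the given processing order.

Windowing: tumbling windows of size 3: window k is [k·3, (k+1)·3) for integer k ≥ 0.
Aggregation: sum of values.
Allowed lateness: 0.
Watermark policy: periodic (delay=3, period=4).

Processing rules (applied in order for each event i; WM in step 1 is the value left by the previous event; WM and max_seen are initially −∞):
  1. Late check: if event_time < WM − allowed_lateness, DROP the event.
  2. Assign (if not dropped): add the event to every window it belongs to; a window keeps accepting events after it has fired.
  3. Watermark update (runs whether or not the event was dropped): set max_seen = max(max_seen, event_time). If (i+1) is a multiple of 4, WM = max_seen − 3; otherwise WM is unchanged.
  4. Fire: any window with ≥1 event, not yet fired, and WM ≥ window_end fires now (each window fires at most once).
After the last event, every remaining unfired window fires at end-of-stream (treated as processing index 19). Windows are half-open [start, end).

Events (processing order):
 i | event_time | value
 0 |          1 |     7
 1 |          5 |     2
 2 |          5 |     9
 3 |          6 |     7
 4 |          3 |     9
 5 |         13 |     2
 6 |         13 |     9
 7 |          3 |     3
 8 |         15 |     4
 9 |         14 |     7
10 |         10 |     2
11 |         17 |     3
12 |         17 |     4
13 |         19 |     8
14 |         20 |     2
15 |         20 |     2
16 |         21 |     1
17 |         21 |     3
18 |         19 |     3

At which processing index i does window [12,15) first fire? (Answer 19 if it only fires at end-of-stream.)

i=0 t=1 v=7: → [0,3); WM=−∞
i=1 t=5 v=2: → [3,6); WM=−∞
i=2 t=5 v=9: → [3,6); WM=−∞
i=3 t=6 v=7: → [6,9); WM=3; [0,3) fires=7
i=4 t=3 v=9: → [3,6); WM=3
i=5 t=13 v=2: → [12,15); WM=3
i=6 t=13 v=9: → [12,15); WM=3
i=7 t=3 v=3: → [3,6); WM=10; [3,6) fires=23 [6,9) fires=7
i=8 t=15 v=4: → [15,18); WM=10
i=9 t=14 v=7: → [12,15); WM=10
i=10 t=10 v=2: → [9,12); WM=10
i=11 t=17 v=3: → [15,18); WM=14; [9,12) fires=2
i=12 t=17 v=4: → [15,18); WM=14
i=13 t=19 v=8: → [18,21); WM=14
i=14 t=20 v=2: → [18,21); WM=14
i=15 t=20 v=2: → [18,21); WM=17; [12,15) fires=18
i=16 t=21 v=1: → [21,24); WM=17
i=17 t=21 v=3: → [21,24); WM=17
i=18 t=19 v=3: → [18,21); WM=17

15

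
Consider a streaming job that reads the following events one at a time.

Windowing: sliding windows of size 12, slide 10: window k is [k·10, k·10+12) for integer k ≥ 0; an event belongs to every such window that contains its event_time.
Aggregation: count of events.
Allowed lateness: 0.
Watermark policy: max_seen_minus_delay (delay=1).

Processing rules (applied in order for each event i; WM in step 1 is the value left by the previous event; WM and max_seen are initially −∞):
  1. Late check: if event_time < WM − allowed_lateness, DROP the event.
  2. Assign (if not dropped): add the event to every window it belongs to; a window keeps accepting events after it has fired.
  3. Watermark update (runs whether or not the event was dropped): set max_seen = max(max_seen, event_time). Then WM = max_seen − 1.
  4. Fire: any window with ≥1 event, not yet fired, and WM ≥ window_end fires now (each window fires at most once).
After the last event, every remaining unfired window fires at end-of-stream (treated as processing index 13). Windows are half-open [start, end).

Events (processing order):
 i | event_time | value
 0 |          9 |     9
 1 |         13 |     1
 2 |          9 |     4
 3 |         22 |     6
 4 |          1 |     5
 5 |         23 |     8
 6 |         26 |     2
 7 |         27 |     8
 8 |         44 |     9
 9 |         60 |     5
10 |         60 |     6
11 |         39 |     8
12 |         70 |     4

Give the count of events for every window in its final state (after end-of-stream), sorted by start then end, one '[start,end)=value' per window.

i=0 t=9 v=9: → [0,12); WM=8
i=1 t=13 v=1: → [10,22); WM=12; [0,12) fires=1
i=2 t=9 v=4: DROP (t<12-0); WM=12
i=3 t=22 v=6: → [20,32); WM=21
i=4 t=1 v=5: DROP (t<21-0); WM=21
i=5 t=23 v=8: → [20,32); WM=22; [10,22) fires=1
i=6 t=26 v=2: → [20,32); WM=25
i=7 t=27 v=8: → [20,32); WM=26
i=8 t=44 v=9: → [40,52); WM=43; [20,32) fires=4
i=9 t=60 v=5: → [60,72),[50,62); WM=59; [40,52) fires=1
i=10 t=60 v=6: → [60,72),[50,62); WM=59
i=11 t=39 v=8: DROP (t<59-0); WM=59
i=12 t=70 v=4: → [70,82),[60,72); WM=69; [50,62) fires=2

[0,12)=1 [10,22)=1 [20,32)=4 [40,52)=1 [50,62)=2 [60,72)=3 [70,82)=1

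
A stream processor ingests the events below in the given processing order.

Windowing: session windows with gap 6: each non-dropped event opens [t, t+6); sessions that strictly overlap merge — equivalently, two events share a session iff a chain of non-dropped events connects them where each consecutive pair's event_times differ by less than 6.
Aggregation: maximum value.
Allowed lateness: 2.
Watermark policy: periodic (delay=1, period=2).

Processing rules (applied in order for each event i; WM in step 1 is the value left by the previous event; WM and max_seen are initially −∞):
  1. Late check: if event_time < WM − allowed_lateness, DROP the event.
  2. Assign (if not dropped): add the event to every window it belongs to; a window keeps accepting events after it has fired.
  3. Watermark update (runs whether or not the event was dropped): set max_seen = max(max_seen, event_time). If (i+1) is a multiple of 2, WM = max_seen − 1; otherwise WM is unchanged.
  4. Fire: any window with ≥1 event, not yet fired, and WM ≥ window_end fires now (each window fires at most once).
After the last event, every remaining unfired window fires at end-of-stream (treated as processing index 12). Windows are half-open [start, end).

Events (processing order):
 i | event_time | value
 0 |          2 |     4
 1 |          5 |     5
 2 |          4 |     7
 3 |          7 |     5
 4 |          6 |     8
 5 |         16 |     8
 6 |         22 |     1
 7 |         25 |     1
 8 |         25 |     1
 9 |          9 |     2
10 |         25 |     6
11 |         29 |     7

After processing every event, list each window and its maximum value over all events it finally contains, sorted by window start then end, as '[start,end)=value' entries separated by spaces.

[2,13)=8 [16,22)=8 [22,35)=7

i=0 t=2 v=4: → [2,8); WM=−∞
i=1 t=5 v=5: → [2,11); WM=4
i=2 t=4 v=7: → [2,11); WM=4
i=3 t=7 v=5: → [2,13); WM=6
i=4 t=6 v=8: → [2,13); WM=6
i=5 t=16 v=8: → [16,22); WM=15
i=6 t=22 v=1: → [22,28); WM=15
i=7 t=25 v=1: → [22,31); WM=24
i=8 t=25 v=1: → [22,31); WM=24
i=9 t=9 v=2: DROP (t<24-2); WM=24
i=10 t=25 v=6: → [22,31); WM=24
i=11 t=29 v=7: → [22,35); WM=28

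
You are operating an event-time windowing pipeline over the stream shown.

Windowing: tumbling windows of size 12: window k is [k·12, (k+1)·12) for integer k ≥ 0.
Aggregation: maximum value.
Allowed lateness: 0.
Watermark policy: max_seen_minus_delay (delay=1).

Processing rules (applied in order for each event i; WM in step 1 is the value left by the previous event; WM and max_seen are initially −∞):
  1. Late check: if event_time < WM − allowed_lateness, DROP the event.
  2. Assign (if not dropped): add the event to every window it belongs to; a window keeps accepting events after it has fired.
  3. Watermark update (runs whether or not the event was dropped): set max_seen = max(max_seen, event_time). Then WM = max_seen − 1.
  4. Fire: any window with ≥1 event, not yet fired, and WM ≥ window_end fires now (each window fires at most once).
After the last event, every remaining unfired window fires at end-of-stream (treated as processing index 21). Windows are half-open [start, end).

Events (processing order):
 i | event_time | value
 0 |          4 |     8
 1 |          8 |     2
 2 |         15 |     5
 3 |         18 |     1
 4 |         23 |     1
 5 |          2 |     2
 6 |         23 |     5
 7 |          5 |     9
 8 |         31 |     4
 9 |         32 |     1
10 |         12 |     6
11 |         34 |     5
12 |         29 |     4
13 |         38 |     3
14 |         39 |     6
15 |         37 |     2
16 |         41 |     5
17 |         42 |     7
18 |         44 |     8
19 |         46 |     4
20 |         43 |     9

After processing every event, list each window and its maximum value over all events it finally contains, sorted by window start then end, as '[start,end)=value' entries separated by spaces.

[0,12)=8 [12,24)=5 [24,36)=5 [36,48)=8

i=0 t=4 v=8: → [0,12); WM=3
i=1 t=8 v=2: → [0,12); WM=7
i=2 t=15 v=5: → [12,24); WM=14; [0,12) fires=8
i=3 t=18 v=1: → [12,24); WM=17
i=4 t=23 v=1: → [12,24); WM=22
i=5 t=2 v=2: DROP (t<22-0); WM=22
i=6 t=23 v=5: → [12,24); WM=22
i=7 t=5 v=9: DROP (t<22-0); WM=22
i=8 t=31 v=4: → [24,36); WM=30; [12,24) fires=5
i=9 t=32 v=1: → [24,36); WM=31
i=10 t=12 v=6: DROP (t<31-0); WM=31
i=11 t=34 v=5: → [24,36); WM=33
i=12 t=29 v=4: DROP (t<33-0); WM=33
i=13 t=38 v=3: → [36,48); WM=37; [24,36) fires=5
i=14 t=39 v=6: → [36,48); WM=38
i=15 t=37 v=2: DROP (t<38-0); WM=38
i=16 t=41 v=5: → [36,48); WM=40
i=17 t=42 v=7: → [36,48); WM=41
i=18 t=44 v=8: → [36,48); WM=43
i=19 t=46 v=4: → [36,48); WM=45
i=20 t=43 v=9: DROP (t<45-0); WM=45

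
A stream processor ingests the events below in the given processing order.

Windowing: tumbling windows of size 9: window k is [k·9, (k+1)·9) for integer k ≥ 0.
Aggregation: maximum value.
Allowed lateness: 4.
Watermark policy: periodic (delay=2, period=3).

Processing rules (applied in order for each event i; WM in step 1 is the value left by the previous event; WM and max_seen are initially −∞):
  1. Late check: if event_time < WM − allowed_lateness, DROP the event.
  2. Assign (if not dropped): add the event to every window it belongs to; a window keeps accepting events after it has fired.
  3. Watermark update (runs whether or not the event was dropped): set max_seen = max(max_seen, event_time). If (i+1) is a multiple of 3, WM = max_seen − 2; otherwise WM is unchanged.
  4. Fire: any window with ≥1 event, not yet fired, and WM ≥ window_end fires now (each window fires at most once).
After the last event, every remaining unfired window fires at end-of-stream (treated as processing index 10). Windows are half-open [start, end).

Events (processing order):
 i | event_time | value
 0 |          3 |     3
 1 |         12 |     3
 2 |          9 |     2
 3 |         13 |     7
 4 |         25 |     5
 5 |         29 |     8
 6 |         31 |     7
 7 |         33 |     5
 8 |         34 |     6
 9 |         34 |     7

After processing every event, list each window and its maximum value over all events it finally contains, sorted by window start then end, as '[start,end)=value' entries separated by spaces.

i=0 t=3 v=3: → [0,9); WM=−∞
i=1 t=12 v=3: → [9,18); WM=−∞
i=2 t=9 v=2: → [9,18); WM=10; [0,9) fires=3
i=3 t=13 v=7: → [9,18); WM=10
i=4 t=25 v=5: → [18,27); WM=10
i=5 t=29 v=8: → [27,36); WM=27; [9,18) fires=7 [18,27) fires=5
i=6 t=31 v=7: → [27,36); WM=27
i=7 t=33 v=5: → [27,36); WM=27
i=8 t=34 v=6: → [27,36); WM=32
i=9 t=34 v=7: → [27,36); WM=32

[0,9)=3 [9,18)=7 [18,27)=5 [27,36)=8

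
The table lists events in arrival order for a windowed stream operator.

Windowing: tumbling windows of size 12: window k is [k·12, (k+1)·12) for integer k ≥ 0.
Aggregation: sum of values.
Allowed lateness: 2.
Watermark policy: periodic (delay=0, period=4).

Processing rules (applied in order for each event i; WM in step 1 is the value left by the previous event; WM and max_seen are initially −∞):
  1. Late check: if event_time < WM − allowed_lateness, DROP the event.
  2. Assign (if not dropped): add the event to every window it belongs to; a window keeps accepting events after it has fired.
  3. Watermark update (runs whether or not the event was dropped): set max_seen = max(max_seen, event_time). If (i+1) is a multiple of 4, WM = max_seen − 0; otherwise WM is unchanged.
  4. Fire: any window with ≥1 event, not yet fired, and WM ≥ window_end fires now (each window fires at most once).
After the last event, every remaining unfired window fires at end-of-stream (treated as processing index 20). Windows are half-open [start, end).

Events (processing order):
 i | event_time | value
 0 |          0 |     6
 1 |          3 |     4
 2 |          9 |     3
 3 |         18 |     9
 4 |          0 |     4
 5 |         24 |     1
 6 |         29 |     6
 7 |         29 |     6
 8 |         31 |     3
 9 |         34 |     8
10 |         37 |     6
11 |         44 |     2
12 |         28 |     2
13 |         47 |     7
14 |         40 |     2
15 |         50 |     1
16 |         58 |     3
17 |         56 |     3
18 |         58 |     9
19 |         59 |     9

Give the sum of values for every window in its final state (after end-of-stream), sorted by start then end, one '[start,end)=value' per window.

[0,12)=13 [12,24)=9 [24,36)=24 [36,48)=15 [48,60)=25

i=0 t=0 v=6: → [0,12); WM=−∞
i=1 t=3 v=4: → [0,12); WM=−∞
i=2 t=9 v=3: → [0,12); WM=−∞
i=3 t=18 v=9: → [12,24); WM=18; [0,12) fires=13
i=4 t=0 v=4: DROP (t<18-2); WM=18
i=5 t=24 v=1: → [24,36); WM=18
i=6 t=29 v=6: → [24,36); WM=18
i=7 t=29 v=6: → [24,36); WM=29; [12,24) fires=9
i=8 t=31 v=3: → [24,36); WM=29
i=9 t=34 v=8: → [24,36); WM=29
i=10 t=37 v=6: → [36,48); WM=29
i=11 t=44 v=2: → [36,48); WM=44; [24,36) fires=24
i=12 t=28 v=2: DROP (t<44-2); WM=44
i=13 t=47 v=7: → [36,48); WM=44
i=14 t=40 v=2: DROP (t<44-2); WM=44
i=15 t=50 v=1: → [48,60); WM=50; [36,48) fires=15
i=16 t=58 v=3: → [48,60); WM=50
i=17 t=56 v=3: → [48,60); WM=50
i=18 t=58 v=9: → [48,60); WM=50
i=19 t=59 v=9: → [48,60); WM=59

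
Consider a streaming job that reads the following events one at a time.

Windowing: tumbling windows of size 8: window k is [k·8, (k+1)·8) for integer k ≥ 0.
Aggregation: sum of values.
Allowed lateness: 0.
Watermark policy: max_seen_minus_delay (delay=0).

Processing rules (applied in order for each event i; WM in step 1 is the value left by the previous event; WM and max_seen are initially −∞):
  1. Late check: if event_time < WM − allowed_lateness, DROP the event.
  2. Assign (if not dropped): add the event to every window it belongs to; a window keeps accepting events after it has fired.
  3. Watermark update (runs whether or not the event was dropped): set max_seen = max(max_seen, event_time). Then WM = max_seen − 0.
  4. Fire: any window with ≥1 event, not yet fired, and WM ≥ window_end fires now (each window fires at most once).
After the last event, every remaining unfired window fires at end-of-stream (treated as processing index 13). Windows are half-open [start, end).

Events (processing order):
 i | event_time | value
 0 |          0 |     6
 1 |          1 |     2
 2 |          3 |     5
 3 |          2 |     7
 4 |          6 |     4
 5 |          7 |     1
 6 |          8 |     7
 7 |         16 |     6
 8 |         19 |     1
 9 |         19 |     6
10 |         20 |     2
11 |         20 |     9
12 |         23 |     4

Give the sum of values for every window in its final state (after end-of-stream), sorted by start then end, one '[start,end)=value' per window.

[0,8)=18 [8,16)=7 [16,24)=28

i=0 t=0 v=6: → [0,8); WM=0
i=1 t=1 v=2: → [0,8); WM=1
i=2 t=3 v=5: → [0,8); WM=3
i=3 t=2 v=7: DROP (t<3-0); WM=3
i=4 t=6 v=4: → [0,8); WM=6
i=5 t=7 v=1: → [0,8); WM=7
i=6 t=8 v=7: → [8,16); WM=8; [0,8) fires=18
i=7 t=16 v=6: → [16,24); WM=16; [8,16) fires=7
i=8 t=19 v=1: → [16,24); WM=19
i=9 t=19 v=6: → [16,24); WM=19
i=10 t=20 v=2: → [16,24); WM=20
i=11 t=20 v=9: → [16,24); WM=20
i=12 t=23 v=4: → [16,24); WM=23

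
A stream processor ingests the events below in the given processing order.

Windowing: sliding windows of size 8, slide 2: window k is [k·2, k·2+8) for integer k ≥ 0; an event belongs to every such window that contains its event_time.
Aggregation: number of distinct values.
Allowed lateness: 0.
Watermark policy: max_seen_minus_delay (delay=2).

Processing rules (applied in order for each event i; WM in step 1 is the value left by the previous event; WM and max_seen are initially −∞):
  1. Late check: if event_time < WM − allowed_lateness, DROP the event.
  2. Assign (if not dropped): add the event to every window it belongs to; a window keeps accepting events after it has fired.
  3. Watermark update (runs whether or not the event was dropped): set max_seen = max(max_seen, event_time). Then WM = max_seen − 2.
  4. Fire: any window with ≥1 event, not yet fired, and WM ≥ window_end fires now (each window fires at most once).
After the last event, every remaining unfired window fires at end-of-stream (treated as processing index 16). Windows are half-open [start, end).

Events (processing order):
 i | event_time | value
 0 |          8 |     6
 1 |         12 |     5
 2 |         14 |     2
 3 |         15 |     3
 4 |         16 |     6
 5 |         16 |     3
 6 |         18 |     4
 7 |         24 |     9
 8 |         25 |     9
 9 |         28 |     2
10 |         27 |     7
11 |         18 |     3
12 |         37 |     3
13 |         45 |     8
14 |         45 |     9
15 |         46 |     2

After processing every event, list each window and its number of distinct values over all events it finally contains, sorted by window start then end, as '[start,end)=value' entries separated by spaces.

i=0 t=8 v=6: → [8,16),[6,14),[4,12),[2,10); WM=6
i=1 t=12 v=5: → [12,20),[10,18),[8,16),[6,14); WM=10; [2,10) fires=1
i=2 t=14 v=2: → [14,22),[12,20),[10,18),[8,16); WM=12; [4,12) fires=1
i=3 t=15 v=3: → [14,22),[12,20),[10,18),[8,16); WM=13
i=4 t=16 v=6: → [16,24),[14,22),[12,20),[10,18); WM=14; [6,14) fires=2
i=5 t=16 v=3: → [16,24),[14,22),[12,20),[10,18); WM=14
i=6 t=18 v=4: → [18,26),[16,24),[14,22),[12,20); WM=16; [8,16) fires=4
i=7 t=24 v=9: → [24,32),[22,30),[20,28),[18,26); WM=22; [10,18) fires=4 [12,20) fires=5 [14,22) fires=4
i=8 t=25 v=9: → [24,32),[22,30),[20,28),[18,26); WM=23
i=9 t=28 v=2: → [28,36),[26,34),[24,32),[22,30); WM=26; [16,24) fires=3 [18,26) fires=2
i=10 t=27 v=7: → [26,34),[24,32),[22,30),[20,28); WM=26
i=11 t=18 v=3: DROP (t<26-0); WM=26
i=12 t=37 v=3: → [36,44),[34,42),[32,40),[30,38); WM=35; [20,28) fires=2 [22,30) fires=3 [24,32) fires=3 [26,34) fires=2
i=13 t=45 v=8: → [44,52),[42,50),[40,48),[38,46); WM=43; [28,36) fires=1 [30,38) fires=1 [32,40) fires=1 [34,42) fires=1
i=14 t=45 v=9: → [44,52),[42,50),[40,48),[38,46); WM=43
i=15 t=46 v=2: → [46,54),[44,52),[42,50),[40,48); WM=44; [36,44) fires=1

[2,10)=1 [4,12)=1 [6,14)=2 [8,16)=4 [10,18)=4 [12,20)=5 [14,22)=4 [16,24)=3 [18,26)=2 [20,28)=2 [22,30)=3 [24,32)=3 [26,34)=2 [28,36)=1 [30,38)=1 [32,40)=1 [34,42)=1 [36,44)=1 [38,46)=2 [40,48)=3 [42,50)=3 [44,52)=3 [46,54)=1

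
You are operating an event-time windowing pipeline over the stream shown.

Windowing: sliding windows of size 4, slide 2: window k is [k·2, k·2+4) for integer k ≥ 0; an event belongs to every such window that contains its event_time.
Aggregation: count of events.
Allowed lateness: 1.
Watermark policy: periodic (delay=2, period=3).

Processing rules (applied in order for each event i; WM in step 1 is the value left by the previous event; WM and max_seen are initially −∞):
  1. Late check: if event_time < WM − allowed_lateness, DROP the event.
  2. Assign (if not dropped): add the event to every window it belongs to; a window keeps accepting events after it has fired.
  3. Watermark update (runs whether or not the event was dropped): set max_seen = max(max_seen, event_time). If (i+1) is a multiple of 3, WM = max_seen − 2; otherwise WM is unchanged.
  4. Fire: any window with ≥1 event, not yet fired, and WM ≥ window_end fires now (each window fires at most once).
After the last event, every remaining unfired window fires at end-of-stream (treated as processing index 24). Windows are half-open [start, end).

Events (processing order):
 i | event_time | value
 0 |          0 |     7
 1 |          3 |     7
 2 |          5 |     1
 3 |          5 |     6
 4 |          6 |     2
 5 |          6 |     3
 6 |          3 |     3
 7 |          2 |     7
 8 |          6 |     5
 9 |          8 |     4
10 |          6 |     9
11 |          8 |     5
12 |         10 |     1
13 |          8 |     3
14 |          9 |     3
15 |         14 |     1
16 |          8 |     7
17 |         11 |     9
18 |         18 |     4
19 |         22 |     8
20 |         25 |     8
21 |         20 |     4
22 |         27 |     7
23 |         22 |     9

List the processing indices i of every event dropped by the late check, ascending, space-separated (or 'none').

7 21

i=0 t=0 v=7: → [0,4); WM=−∞
i=1 t=3 v=7: → [2,6),[0,4); WM=−∞
i=2 t=5 v=1: → [4,8),[2,6); WM=3
i=3 t=5 v=6: → [4,8),[2,6); WM=3
i=4 t=6 v=2: → [6,10),[4,8); WM=3
i=5 t=6 v=3: → [6,10),[4,8); WM=4; [0,4) fires=2
i=6 t=3 v=3: → [2,6),[0,4); WM=4
i=7 t=2 v=7: DROP (t<4-1); WM=4
i=8 t=6 v=5: → [6,10),[4,8); WM=4
i=9 t=8 v=4: → [8,12),[6,10); WM=4
i=10 t=6 v=9: → [6,10),[4,8); WM=4
i=11 t=8 v=5: → [8,12),[6,10); WM=6; [2,6) fires=4
i=12 t=10 v=1: → [10,14),[8,12); WM=6
i=13 t=8 v=3: → [8,12),[6,10); WM=6
i=14 t=9 v=3: → [8,12),[6,10); WM=8; [4,8) fires=6
i=15 t=14 v=1: → [14,18),[12,16); WM=8
i=16 t=8 v=7: → [8,12),[6,10); WM=8
i=17 t=11 v=9: → [10,14),[8,12); WM=12; [6,10) fires=9 [8,12) fires=7
i=18 t=18 v=4: → [18,22),[16,20); WM=12
i=19 t=22 v=8: → [22,26),[20,24); WM=12
i=20 t=25 v=8: → [24,28),[22,26); WM=23; [10,14) fires=2 [12,16) fires=1 [14,18) fires=1 [16,20) fires=1 [18,22) fires=1
i=21 t=20 v=4: DROP (t<23-1); WM=23
i=22 t=27 v=7: → [26,30),[24,28); WM=23
i=23 t=22 v=9: → [22,26),[20,24); WM=25; [20,24) fires=2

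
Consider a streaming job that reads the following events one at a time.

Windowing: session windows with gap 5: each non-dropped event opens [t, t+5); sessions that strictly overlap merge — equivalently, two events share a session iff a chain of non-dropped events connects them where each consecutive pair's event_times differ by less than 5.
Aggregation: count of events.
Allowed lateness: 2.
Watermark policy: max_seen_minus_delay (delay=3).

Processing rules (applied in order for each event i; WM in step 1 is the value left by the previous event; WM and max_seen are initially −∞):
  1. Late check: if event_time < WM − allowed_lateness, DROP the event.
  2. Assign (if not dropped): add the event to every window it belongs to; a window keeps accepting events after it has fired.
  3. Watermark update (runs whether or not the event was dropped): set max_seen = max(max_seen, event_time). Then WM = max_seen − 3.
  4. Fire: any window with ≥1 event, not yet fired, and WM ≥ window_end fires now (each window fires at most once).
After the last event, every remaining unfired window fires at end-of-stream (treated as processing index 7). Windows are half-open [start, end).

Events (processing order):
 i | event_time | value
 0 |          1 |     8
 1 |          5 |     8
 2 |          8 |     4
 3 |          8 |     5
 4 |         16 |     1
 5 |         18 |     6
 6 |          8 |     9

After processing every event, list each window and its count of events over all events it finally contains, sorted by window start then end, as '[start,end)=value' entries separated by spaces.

[1,13)=4 [16,23)=2

i=0 t=1 v=8: → [1,6); WM=-2
i=1 t=5 v=8: → [1,10); WM=2
i=2 t=8 v=4: → [1,13); WM=5
i=3 t=8 v=5: → [1,13); WM=5
i=4 t=16 v=1: → [16,21); WM=13
i=5 t=18 v=6: → [16,23); WM=15
i=6 t=8 v=9: DROP (t<15-2); WM=15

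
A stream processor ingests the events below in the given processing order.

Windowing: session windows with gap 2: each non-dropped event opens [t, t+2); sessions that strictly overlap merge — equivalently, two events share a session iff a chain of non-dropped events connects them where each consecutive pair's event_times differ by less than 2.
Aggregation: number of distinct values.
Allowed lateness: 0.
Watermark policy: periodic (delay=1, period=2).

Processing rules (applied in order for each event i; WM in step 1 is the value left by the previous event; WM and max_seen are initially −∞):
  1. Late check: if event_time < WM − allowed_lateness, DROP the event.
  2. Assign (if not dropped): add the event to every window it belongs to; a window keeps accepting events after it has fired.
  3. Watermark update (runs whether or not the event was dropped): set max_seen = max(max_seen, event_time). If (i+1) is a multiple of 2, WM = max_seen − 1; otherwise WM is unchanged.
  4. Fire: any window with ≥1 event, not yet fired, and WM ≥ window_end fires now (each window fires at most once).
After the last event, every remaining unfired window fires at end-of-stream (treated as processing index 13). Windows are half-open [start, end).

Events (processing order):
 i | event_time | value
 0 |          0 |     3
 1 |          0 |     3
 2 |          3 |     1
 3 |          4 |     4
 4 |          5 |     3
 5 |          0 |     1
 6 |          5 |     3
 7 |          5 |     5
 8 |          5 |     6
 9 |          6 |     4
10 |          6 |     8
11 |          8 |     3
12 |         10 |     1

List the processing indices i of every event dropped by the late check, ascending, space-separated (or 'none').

i=0 t=0 v=3: → [0,2); WM=−∞
i=1 t=0 v=3: → [0,2); WM=-1
i=2 t=3 v=1: → [3,5); WM=-1
i=3 t=4 v=4: → [3,6); WM=3
i=4 t=5 v=3: → [3,7); WM=3
i=5 t=0 v=1: DROP (t<3-0); WM=4
i=6 t=5 v=3: → [3,7); WM=4
i=7 t=5 v=5: → [3,7); WM=4
i=8 t=5 v=6: → [3,7); WM=4
i=9 t=6 v=4: → [3,8); WM=5
i=10 t=6 v=8: → [3,8); WM=5
i=11 t=8 v=3: → [8,10); WM=7
i=12 t=10 v=1: → [10,12); WM=7

5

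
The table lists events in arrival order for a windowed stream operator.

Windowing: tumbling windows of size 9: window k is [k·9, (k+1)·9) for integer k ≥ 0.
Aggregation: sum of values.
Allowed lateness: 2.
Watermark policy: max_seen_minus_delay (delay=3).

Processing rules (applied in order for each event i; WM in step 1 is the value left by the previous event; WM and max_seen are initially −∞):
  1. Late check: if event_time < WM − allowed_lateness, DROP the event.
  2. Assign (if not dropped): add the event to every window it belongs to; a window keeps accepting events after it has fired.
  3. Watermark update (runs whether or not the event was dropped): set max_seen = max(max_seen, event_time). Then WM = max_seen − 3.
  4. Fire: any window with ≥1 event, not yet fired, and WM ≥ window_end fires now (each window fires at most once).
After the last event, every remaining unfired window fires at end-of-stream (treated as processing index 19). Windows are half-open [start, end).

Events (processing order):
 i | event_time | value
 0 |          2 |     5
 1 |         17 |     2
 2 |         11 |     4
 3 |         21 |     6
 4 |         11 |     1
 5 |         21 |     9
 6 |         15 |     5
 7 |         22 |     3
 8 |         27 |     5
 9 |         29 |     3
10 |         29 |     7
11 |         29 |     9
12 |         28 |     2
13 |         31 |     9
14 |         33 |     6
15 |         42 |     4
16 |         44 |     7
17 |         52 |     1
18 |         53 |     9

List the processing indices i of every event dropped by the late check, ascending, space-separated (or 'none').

2 4 6

i=0 t=2 v=5: → [0,9); WM=-1
i=1 t=17 v=2: → [9,18); WM=14; [0,9) fires=5
i=2 t=11 v=4: DROP (t<14-2); WM=14
i=3 t=21 v=6: → [18,27); WM=18; [9,18) fires=2
i=4 t=11 v=1: DROP (t<18-2); WM=18
i=5 t=21 v=9: → [18,27); WM=18
i=6 t=15 v=5: DROP (t<18-2); WM=18
i=7 t=22 v=3: → [18,27); WM=19
i=8 t=27 v=5: → [27,36); WM=24
i=9 t=29 v=3: → [27,36); WM=26
i=10 t=29 v=7: → [27,36); WM=26
i=11 t=29 v=9: → [27,36); WM=26
i=12 t=28 v=2: → [27,36); WM=26
i=13 t=31 v=9: → [27,36); WM=28; [18,27) fires=18
i=14 t=33 v=6: → [27,36); WM=30
i=15 t=42 v=4: → [36,45); WM=39; [27,36) fires=41
i=16 t=44 v=7: → [36,45); WM=41
i=17 t=52 v=1: → [45,54); WM=49; [36,45) fires=11
i=18 t=53 v=9: → [45,54); WM=50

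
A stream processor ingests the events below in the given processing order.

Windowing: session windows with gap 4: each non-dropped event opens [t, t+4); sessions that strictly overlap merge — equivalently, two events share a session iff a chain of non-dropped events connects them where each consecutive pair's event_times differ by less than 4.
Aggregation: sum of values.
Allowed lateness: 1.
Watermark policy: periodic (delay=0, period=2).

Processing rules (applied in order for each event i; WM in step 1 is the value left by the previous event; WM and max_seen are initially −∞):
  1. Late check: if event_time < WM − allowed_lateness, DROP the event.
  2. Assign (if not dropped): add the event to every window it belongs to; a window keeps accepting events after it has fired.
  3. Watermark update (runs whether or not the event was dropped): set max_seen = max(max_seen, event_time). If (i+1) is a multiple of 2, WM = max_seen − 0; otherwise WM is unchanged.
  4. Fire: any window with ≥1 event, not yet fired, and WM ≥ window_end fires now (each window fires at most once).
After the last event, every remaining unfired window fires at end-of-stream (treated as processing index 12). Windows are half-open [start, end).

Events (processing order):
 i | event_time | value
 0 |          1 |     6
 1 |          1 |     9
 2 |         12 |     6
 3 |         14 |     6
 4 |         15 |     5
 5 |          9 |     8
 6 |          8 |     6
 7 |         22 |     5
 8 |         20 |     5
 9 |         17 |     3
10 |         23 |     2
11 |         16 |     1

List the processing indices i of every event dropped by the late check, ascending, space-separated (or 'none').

5 6 8 9 11

i=0 t=1 v=6: → [1,5); WM=−∞
i=1 t=1 v=9: → [1,5); WM=1
i=2 t=12 v=6: → [12,16); WM=1
i=3 t=14 v=6: → [12,18); WM=14
i=4 t=15 v=5: → [12,19); WM=14
i=5 t=9 v=8: DROP (t<14-1); WM=15
i=6 t=8 v=6: DROP (t<15-1); WM=15
i=7 t=22 v=5: → [22,26); WM=22
i=8 t=20 v=5: DROP (t<22-1); WM=22
i=9 t=17 v=3: DROP (t<22-1); WM=22
i=10 t=23 v=2: → [22,27); WM=22
i=11 t=16 v=1: DROP (t<22-1); WM=23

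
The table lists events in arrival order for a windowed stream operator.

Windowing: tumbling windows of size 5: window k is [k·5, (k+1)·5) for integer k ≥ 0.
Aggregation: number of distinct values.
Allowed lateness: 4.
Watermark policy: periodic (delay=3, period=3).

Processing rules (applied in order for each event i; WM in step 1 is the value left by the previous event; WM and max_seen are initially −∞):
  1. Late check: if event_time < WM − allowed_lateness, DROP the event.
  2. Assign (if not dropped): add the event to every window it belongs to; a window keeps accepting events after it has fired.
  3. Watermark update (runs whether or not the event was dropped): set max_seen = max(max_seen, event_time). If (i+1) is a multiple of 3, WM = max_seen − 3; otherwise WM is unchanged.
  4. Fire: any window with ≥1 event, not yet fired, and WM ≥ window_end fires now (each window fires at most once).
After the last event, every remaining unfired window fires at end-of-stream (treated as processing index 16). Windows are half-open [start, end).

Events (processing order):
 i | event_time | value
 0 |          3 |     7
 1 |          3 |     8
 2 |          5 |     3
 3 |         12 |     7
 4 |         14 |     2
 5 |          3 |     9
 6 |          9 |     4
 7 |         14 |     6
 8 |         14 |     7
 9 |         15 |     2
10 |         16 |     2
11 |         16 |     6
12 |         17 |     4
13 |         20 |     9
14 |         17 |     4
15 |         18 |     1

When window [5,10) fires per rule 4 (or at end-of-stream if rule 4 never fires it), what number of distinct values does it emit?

1

i=0 t=3 v=7: → [0,5); WM=−∞
i=1 t=3 v=8: → [0,5); WM=−∞
i=2 t=5 v=3: → [5,10); WM=2
i=3 t=12 v=7: → [10,15); WM=2
i=4 t=14 v=2: → [10,15); WM=2
i=5 t=3 v=9: → [0,5); WM=11; [0,5) fires=3 [5,10) fires=1
i=6 t=9 v=4: → [5,10); WM=11
i=7 t=14 v=6: → [10,15); WM=11
i=8 t=14 v=7: → [10,15); WM=11
i=9 t=15 v=2: → [15,20); WM=11
i=10 t=16 v=2: → [15,20); WM=11
i=11 t=16 v=6: → [15,20); WM=13
i=12 t=17 v=4: → [15,20); WM=13
i=13 t=20 v=9: → [20,25); WM=13
i=14 t=17 v=4: → [15,20); WM=17; [10,15) fires=3
i=15 t=18 v=1: → [15,20); WM=17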